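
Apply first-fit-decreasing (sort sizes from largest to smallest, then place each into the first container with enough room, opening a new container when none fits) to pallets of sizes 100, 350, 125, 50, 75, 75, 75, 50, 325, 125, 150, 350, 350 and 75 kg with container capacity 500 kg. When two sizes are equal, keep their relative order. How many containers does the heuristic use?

Sorted descending: 350, 350, 350, 325, 150, 125, 125, 100, 75, 75, 75, 75, 50, 50.
  350 → container 1 (new)  [load 350/500]
  350 → container 2 (new)  [load 350/500]
  350 → container 3 (new)  [load 350/500]
  325 → container 4 (new)  [load 325/500]
  150 → container 1  [load 500/500]
  125 → container 2  [load 475/500]
  125 → container 3  [load 475/500]
  100 → container 4  [load 425/500]
  75 → container 4  [load 500/500]
  75 → container 5 (new)  [load 75/500]
  75 → container 5  [load 150/500]
  75 → container 5  [load 225/500]
  50 → container 5  [load 275/500]
  50 → container 5  [load 325/500]
5 containers opened.

5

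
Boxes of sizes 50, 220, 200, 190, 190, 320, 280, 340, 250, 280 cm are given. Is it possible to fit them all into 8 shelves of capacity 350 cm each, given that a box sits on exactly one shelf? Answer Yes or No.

No

Total = 2320 cm; ⌈2320/350⌉ = 7.
9 boxes each exceed half the capacity and cannot share a shelf, forcing at least 9 shelves.
At least 9 shelves are required, but only 8 are allowed.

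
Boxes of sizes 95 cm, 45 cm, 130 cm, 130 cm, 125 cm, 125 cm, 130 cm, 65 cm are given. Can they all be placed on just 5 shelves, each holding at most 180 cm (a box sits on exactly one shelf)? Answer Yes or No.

No

Total = 845 cm; ⌈845/180⌉ = 5.
6 boxes each exceed half the capacity and cannot share a shelf, forcing at least 6 shelves.
At least 6 shelves are required, but only 5 are allowed.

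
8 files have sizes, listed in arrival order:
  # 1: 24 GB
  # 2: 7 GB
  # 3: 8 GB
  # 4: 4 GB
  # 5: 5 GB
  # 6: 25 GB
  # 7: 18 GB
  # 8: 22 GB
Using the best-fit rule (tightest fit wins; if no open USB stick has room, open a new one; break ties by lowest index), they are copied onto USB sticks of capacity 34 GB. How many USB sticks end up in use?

5

  24 → USB stick 1 (new)  [load 24/34]
  7 → USB stick 1  [load 31/34]
  8 → USB stick 2 (new)  [load 8/34]
  4 → USB stick 2  [load 12/34]
  5 → USB stick 2  [load 17/34]
  25 → USB stick 3 (new)  [load 25/34]
  18 → USB stick 4 (new)  [load 18/34]
  22 → USB stick 5 (new)  [load 22/34]
5 USB sticks opened.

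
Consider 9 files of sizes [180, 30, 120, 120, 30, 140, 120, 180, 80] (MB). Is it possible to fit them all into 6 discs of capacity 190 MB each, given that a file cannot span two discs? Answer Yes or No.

No

Total = 1000 MB; ⌈1000/190⌉ = 6.
The bound of 6 does not rule out 6, but exhaustive search shows no assignment into 6 discs of capacity 190 MB exists — the minimum is 7.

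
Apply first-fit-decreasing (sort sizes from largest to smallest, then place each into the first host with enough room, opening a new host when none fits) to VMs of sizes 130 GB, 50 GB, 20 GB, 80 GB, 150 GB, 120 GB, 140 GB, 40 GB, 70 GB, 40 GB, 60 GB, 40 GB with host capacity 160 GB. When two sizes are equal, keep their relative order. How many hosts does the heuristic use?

Sorted descending: 150, 140, 130, 120, 80, 70, 60, 50, 40, 40, 40, 20.
  150 → host 1 (new)  [load 150/160]
  140 → host 2 (new)  [load 140/160]
  130 → host 3 (new)  [load 130/160]
  120 → host 4 (new)  [load 120/160]
  80 → host 5 (new)  [load 80/160]
  70 → host 5  [load 150/160]
  60 → host 6 (new)  [load 60/160]
  50 → host 6  [load 110/160]
  40 → host 4  [load 160/160]
  40 → host 6  [load 150/160]
  40 → host 7 (new)  [load 40/160]
  20 → host 2  [load 160/160]
7 hosts opened.

7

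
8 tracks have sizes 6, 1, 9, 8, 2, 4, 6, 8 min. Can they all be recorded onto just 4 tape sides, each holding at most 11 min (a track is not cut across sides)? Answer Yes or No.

Total = 44 min; ⌈44/11⌉ = 4.
5 tracks each exceed half the capacity and cannot share a side, forcing at least 5 tape sides.
At least 5 tape sides are required, but only 4 are allowed.

No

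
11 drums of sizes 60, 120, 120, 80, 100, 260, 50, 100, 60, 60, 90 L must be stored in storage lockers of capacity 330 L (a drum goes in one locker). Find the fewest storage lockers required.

Total = 260 + 120 + 120 + 100 + 100 + 90 + 80 + 60 + 60 + 60 + 50 = 1100 L.
Lower bound: ⌈1100/330⌉ = 4 storage lockers.
A packing using 4 storage lockers:
  locker 1: 260 + 60 = 320
  locker 2: 120 + 120 + 90 = 330
  locker 3: 100 + 100 + 80 + 50 = 330
  locker 4: 60 + 60 = 120
This matches the lower bound, so 4 is optimal.

4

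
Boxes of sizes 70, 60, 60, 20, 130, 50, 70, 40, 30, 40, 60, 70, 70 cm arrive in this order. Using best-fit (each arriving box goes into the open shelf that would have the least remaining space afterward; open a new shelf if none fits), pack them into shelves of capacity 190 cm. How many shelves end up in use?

  70 → shelf 1 (new)  [load 70/190]
  60 → shelf 1  [load 130/190]
  60 → shelf 1  [load 190/190]
  20 → shelf 2 (new)  [load 20/190]
  130 → shelf 2  [load 150/190]
  50 → shelf 3 (new)  [load 50/190]
  70 → shelf 3  [load 120/190]
  40 → shelf 2  [load 190/190]
  30 → shelf 3  [load 150/190]
  40 → shelf 3  [load 190/190]
  60 → shelf 4 (new)  [load 60/190]
  70 → shelf 4  [load 130/190]
  70 → shelf 5 (new)  [load 70/190]
5 shelves opened.

5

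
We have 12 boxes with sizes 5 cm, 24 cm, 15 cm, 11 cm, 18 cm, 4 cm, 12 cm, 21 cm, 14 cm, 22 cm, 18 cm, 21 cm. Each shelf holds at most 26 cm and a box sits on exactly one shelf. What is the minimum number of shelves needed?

Total = 24 + 22 + 21 + 21 + 18 + 18 + 15 + 14 + 12 + 11 + 5 + 4 = 185 cm.
Lower bound: ⌈185/26⌉ = 8 shelves.
A packing using 8 shelves:
  shelf 1: 24 = 24
  shelf 2: 22 + 4 = 26
  shelf 3: 21 + 5 = 26
  shelf 4: 21 = 21
  shelf 5: 18 = 18
  shelf 6: 18 = 18
  shelf 7: 15 + 11 = 26
  shelf 8: 14 + 12 = 26
This matches the lower bound, so 8 is optimal.

8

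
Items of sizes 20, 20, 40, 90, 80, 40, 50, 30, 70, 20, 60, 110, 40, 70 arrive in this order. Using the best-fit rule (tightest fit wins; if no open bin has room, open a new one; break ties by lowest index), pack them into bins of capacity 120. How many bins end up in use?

7

  20 → bin 1 (new)  [load 20/120]
  20 → bin 1  [load 40/120]
  40 → bin 1  [load 80/120]
  90 → bin 2 (new)  [load 90/120]
  80 → bin 3 (new)  [load 80/120]
  40 → bin 1  [load 120/120]
  50 → bin 4 (new)  [load 50/120]
  30 → bin 2  [load 120/120]
  70 → bin 4  [load 120/120]
  20 → bin 3  [load 100/120]
  60 → bin 5 (new)  [load 60/120]
  110 → bin 6 (new)  [load 110/120]
  40 → bin 5  [load 100/120]
  70 → bin 7 (new)  [load 70/120]
7 bins opened.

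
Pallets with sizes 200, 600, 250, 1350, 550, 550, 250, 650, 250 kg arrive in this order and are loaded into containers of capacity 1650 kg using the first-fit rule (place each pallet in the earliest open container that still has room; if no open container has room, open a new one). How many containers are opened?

3

  200 → container 1 (new)  [load 200/1650]
  600 → container 1  [load 800/1650]
  250 → container 1  [load 1050/1650]
  1350 → container 2 (new)  [load 1350/1650]
  550 → container 1  [load 1600/1650]
  550 → container 3 (new)  [load 550/1650]
  250 → container 2  [load 1600/1650]
  650 → container 3  [load 1200/1650]
  250 → container 3  [load 1450/1650]
3 containers opened.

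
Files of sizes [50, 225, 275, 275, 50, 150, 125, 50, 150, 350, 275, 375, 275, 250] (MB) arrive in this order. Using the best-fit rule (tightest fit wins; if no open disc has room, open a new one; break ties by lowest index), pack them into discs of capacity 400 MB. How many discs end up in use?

  50 → disc 1 (new)  [load 50/400]
  225 → disc 1  [load 275/400]
  275 → disc 2 (new)  [load 275/400]
  275 → disc 3 (new)  [load 275/400]
  50 → disc 1  [load 325/400]
  150 → disc 4 (new)  [load 150/400]
  125 → disc 2  [load 400/400]
  50 → disc 1  [load 375/400]
  150 → disc 4  [load 300/400]
  350 → disc 5 (new)  [load 350/400]
  275 → disc 6 (new)  [load 275/400]
  375 → disc 7 (new)  [load 375/400]
  275 → disc 8 (new)  [load 275/400]
  250 → disc 9 (new)  [load 250/400]
9 discs opened.

9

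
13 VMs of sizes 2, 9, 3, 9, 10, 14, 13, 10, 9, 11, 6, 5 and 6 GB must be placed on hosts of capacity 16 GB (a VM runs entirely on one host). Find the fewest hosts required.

Total = 14 + 13 + 11 + 10 + 10 + 9 + 9 + 9 + 6 + 6 + 5 + 3 + 2 = 107 GB.
Lower bound: ⌈107/16⌉ = 7 hosts.
Also, 8 VMs each exceed 8 GB, and no two of those can share a host, so at least 8 hosts are needed.
A packing using 8 hosts:
  host 1: 14 + 2 = 16
  host 2: 13 + 3 = 16
  host 3: 11 + 5 = 16
  host 4: 10 + 6 = 16
  host 5: 10 + 6 = 16
  host 6: 9 = 9
  host 7: 9 = 9
  host 8: 9 = 9
This matches the lower bound, so 8 is optimal.

8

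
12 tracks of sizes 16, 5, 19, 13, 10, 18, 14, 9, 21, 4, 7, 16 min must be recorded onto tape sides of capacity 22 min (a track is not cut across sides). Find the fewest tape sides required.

Total = 21 + 19 + 18 + 16 + 16 + 14 + 13 + 10 + 9 + 7 + 5 + 4 = 152 min.
Lower bound: ⌈152/22⌉ = 7 tape sides.
A packing using 8 tape sides:
  side 1: 21 = 21
  side 2: 19 = 19
  side 3: 18 + 4 = 22
  side 4: 16 + 5 = 21
  side 5: 16 = 16
  side 6: 14 + 7 = 21
  side 7: 13 + 9 = 22
  side 8: 10 = 10
No arrangement into 7 tape sides stays within capacity, so 8 is optimal.

8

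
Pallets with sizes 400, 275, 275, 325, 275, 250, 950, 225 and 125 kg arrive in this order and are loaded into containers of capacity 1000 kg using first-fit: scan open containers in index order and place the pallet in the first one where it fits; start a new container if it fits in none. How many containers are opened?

  400 → container 1 (new)  [load 400/1000]
  275 → container 1  [load 675/1000]
  275 → container 1  [load 950/1000]
  325 → container 2 (new)  [load 325/1000]
  275 → container 2  [load 600/1000]
  250 → container 2  [load 850/1000]
  950 → container 3 (new)  [load 950/1000]
  225 → container 4 (new)  [load 225/1000]
  125 → container 2  [load 975/1000]
4 containers opened.

4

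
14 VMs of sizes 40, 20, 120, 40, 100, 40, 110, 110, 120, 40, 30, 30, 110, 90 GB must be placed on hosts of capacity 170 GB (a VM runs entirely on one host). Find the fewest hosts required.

7

Total = 120 + 120 + 110 + 110 + 110 + 100 + 90 + 40 + 40 + 40 + 40 + 30 + 30 + 20 = 1000 GB.
Lower bound: ⌈1000/170⌉ = 6 hosts.
Also, 7 VMs each exceed 85 GB, and no two of those can share a host, so at least 7 hosts are needed.
A packing using 7 hosts:
  host 1: 120 + 40 = 160
  host 2: 120 + 40 = 160
  host 3: 110 + 40 + 20 = 170
  host 4: 110 + 40 = 150
  host 5: 110 + 30 + 30 = 170
  host 6: 100 = 100
  host 7: 90 = 90
This matches the lower bound, so 7 is optimal.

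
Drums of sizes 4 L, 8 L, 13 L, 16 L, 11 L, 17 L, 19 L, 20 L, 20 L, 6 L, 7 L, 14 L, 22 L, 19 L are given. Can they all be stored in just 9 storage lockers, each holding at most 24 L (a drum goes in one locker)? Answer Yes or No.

A valid assignment using 9 storage lockers:
  locker 1: 22 = 22
  locker 2: 20 + 4 = 24
  locker 3: 20 = 20
  locker 4: 19 = 19
  locker 5: 19 = 19
  locker 6: 17 + 7 = 24
  locker 7: 16 + 8 = 24
  locker 8: 14 + 6 = 20
  locker 9: 13 + 11 = 24
Every load is within 24 L, so 9 storage lockers suffice.

Yes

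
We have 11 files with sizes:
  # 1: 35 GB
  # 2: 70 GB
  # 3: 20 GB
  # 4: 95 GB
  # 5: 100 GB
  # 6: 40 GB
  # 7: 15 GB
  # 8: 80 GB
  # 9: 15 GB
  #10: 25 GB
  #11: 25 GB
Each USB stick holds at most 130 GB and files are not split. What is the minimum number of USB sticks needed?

Total = 100 + 95 + 80 + 70 + 40 + 35 + 25 + 25 + 20 + 15 + 15 = 520 GB.
Lower bound: ⌈520/130⌉ = 4 USB sticks.
A packing using 4 USB sticks:
  USB stick 1: 100 + 15 + 15 = 130
  USB stick 2: 95 + 35 = 130
  USB stick 3: 80 + 25 + 25 = 130
  USB stick 4: 70 + 40 + 20 = 130
This matches the lower bound, so 4 is optimal.

4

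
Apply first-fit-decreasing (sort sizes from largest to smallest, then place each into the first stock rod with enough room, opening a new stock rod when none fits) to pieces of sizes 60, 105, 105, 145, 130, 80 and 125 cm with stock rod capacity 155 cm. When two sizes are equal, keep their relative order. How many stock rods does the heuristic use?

6

Sorted descending: 145, 130, 125, 105, 105, 80, 60.
  145 → stock rod 1 (new)  [load 145/155]
  130 → stock rod 2 (new)  [load 130/155]
  125 → stock rod 3 (new)  [load 125/155]
  105 → stock rod 4 (new)  [load 105/155]
  105 → stock rod 5 (new)  [load 105/155]
  80 → stock rod 6 (new)  [load 80/155]
  60 → stock rod 6  [load 140/155]
6 stock rods opened.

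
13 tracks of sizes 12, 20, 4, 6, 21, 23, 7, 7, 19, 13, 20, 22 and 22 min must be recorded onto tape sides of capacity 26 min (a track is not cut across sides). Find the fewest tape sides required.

Total = 23 + 22 + 22 + 21 + 20 + 20 + 19 + 13 + 12 + 7 + 7 + 6 + 4 = 196 min.
Lower bound: ⌈196/26⌉ = 8 tape sides.
A packing using 9 tape sides:
  side 1: 23 = 23
  side 2: 22 + 4 = 26
  side 3: 22 = 22
  side 4: 21 = 21
  side 5: 20 + 6 = 26
  side 6: 20 = 20
  side 7: 19 + 7 = 26
  side 8: 13 + 12 = 25
  side 9: 7 = 7
No arrangement into 8 tape sides stays within capacity, so 9 is optimal.

9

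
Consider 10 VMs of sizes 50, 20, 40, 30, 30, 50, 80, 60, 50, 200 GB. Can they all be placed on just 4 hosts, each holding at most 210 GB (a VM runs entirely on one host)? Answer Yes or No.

A valid assignment using 3 hosts:
  host 1: 200 = 200
  host 2: 80 + 60 + 50 + 20 = 210
  host 3: 50 + 50 + 40 + 30 + 30 = 200
That uses only 3 ≤ 4, so 4 hosts are enough.

Yes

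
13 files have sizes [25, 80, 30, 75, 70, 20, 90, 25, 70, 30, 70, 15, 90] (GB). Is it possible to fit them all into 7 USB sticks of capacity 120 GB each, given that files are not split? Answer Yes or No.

Yes

A valid assignment using 7 USB sticks:
  USB stick 1: 90 + 30 = 120
  USB stick 2: 90 + 30 = 120
  USB stick 3: 80 + 25 + 15 = 120
  USB stick 4: 75 + 25 + 20 = 120
  USB stick 5: 70 = 70
  USB stick 6: 70 = 70
  USB stick 7: 70 = 70
Every load is within 120 GB, so 7 USB sticks suffice.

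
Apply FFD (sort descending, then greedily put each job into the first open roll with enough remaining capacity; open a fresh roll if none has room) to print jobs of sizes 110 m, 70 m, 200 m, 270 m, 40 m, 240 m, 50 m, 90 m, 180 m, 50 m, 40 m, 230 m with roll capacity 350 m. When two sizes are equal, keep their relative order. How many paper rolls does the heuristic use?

Sorted descending: 270, 240, 230, 200, 180, 110, 90, 70, 50, 50, 40, 40.
  270 → roll 1 (new)  [load 270/350]
  240 → roll 2 (new)  [load 240/350]
  230 → roll 3 (new)  [load 230/350]
  200 → roll 4 (new)  [load 200/350]
  180 → roll 5 (new)  [load 180/350]
  110 → roll 2  [load 350/350]
  90 → roll 3  [load 320/350]
  70 → roll 1  [load 340/350]
  50 → roll 4  [load 250/350]
  50 → roll 4  [load 300/350]
  40 → roll 4  [load 340/350]
  40 → roll 5  [load 220/350]
5 paper rolls opened.

5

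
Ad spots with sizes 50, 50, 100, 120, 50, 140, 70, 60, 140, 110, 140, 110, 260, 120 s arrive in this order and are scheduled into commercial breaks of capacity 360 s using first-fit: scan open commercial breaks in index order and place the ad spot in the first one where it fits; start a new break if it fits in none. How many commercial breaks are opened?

5

  50 → break 1 (new)  [load 50/360]
  50 → break 1  [load 100/360]
  100 → break 1  [load 200/360]
  120 → break 1  [load 320/360]
  50 → break 2 (new)  [load 50/360]
  140 → break 2  [load 190/360]
  70 → break 2  [load 260/360]
  60 → break 2  [load 320/360]
  140 → break 3 (new)  [load 140/360]
  110 → break 3  [load 250/360]
  140 → break 4 (new)  [load 140/360]
  110 → break 3  [load 360/360]
  260 → break 5 (new)  [load 260/360]
  120 → break 4  [load 260/360]
5 commercial breaks opened.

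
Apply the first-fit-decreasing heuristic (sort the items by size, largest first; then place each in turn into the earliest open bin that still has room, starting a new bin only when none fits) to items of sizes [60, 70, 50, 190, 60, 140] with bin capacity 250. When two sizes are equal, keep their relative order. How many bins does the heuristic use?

Sorted descending: 190, 140, 70, 60, 60, 50.
  190 → bin 1 (new)  [load 190/250]
  140 → bin 2 (new)  [load 140/250]
  70 → bin 2  [load 210/250]
  60 → bin 1  [load 250/250]
  60 → bin 3 (new)  [load 60/250]
  50 → bin 3  [load 110/250]
3 bins opened.

3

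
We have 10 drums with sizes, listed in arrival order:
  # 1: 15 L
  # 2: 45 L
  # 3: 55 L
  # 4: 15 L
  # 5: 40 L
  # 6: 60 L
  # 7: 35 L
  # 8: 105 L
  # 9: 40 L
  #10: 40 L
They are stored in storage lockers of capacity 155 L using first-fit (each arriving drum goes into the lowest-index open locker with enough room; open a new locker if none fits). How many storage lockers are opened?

4

  15 → locker 1 (new)  [load 15/155]
  45 → locker 1  [load 60/155]
  55 → locker 1  [load 115/155]
  15 → locker 1  [load 130/155]
  40 → locker 2 (new)  [load 40/155]
  60 → locker 2  [load 100/155]
  35 → locker 2  [load 135/155]
  105 → locker 3 (new)  [load 105/155]
  40 → locker 3  [load 145/155]
  40 → locker 4 (new)  [load 40/155]
4 storage lockers opened.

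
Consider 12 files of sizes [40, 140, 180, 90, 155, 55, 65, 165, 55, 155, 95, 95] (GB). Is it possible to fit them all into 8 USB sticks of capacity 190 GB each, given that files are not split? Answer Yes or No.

A valid assignment using 8 USB sticks:
  USB stick 1: 180 = 180
  USB stick 2: 165 = 165
  USB stick 3: 155 = 155
  USB stick 4: 155 = 155
  USB stick 5: 140 + 40 = 180
  USB stick 6: 95 + 95 = 190
  USB stick 7: 90 + 65 = 155
  USB stick 8: 55 + 55 = 110
Every load is within 190 GB, so 8 USB sticks suffice.

Yes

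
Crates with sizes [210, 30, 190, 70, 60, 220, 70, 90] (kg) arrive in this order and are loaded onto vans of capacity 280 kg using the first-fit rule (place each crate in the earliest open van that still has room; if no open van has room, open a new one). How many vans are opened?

  210 → van 1 (new)  [load 210/280]
  30 → van 1  [load 240/280]
  190 → van 2 (new)  [load 190/280]
  70 → van 2  [load 260/280]
  60 → van 3 (new)  [load 60/280]
  220 → van 3  [load 280/280]
  70 → van 4 (new)  [load 70/280]
  90 → van 4  [load 160/280]
4 vans opened.

4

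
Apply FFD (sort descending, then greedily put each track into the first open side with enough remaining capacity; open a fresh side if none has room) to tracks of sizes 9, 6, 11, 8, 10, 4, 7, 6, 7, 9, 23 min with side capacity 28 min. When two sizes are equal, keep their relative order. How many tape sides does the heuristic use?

Sorted descending: 23, 11, 10, 9, 9, 8, 7, 7, 6, 6, 4.
  23 → side 1 (new)  [load 23/28]
  11 → side 2 (new)  [load 11/28]
  10 → side 2  [load 21/28]
  9 → side 3 (new)  [load 9/28]
  9 → side 3  [load 18/28]
  8 → side 3  [load 26/28]
  7 → side 2  [load 28/28]
  7 → side 4 (new)  [load 7/28]
  6 → side 4  [load 13/28]
  6 → side 4  [load 19/28]
  4 → side 1  [load 27/28]
4 tape sides opened.

4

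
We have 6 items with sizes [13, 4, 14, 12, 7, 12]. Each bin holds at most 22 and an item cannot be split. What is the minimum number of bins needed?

Total = 14 + 13 + 12 + 12 + 7 + 4 = 62.
Lower bound: ⌈62/22⌉ = 3 bins.
Also, 4 items each exceed 11, and no two of those can share a bin, so at least 4 bins are needed.
A packing using 4 bins:
  bin 1: 14 + 7 = 21
  bin 2: 13 + 4 = 17
  bin 3: 12 = 12
  bin 4: 12 = 12
This matches the lower bound, so 4 is optimal.

4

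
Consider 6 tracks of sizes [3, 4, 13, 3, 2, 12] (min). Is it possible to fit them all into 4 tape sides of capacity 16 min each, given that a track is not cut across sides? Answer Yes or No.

A valid assignment using 3 tape sides:
  side 1: 13 + 3 = 16
  side 2: 12 + 4 = 16
  side 3: 3 + 2 = 5
That uses only 3 ≤ 4, so 4 tape sides are enough.

Yes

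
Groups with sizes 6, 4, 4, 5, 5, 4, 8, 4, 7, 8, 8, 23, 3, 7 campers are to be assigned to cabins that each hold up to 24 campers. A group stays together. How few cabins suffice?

5

Total = 23 + 8 + 8 + 8 + 7 + 7 + 6 + 5 + 5 + 4 + 4 + 4 + 4 + 3 = 96 campers.
Lower bound: ⌈96/24⌉ = 4 cabins.
A packing using 5 cabins:
  cabin 1: 23 = 23
  cabin 2: 8 + 8 + 8 = 24
  cabin 3: 7 + 7 + 6 + 4 = 24
  cabin 4: 5 + 5 + 4 + 4 + 4 = 22
  cabin 5: 3 = 3
No arrangement into 4 cabins stays within capacity, so 5 is optimal.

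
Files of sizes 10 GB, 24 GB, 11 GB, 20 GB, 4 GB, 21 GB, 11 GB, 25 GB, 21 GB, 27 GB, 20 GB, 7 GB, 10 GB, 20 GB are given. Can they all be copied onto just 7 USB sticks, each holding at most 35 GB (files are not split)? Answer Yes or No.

Total = 231 GB; ⌈231/35⌉ = 7.
8 files each exceed half the capacity and cannot share a USB stick, forcing at least 8 USB sticks.
At least 8 USB sticks are required, but only 7 are allowed.

No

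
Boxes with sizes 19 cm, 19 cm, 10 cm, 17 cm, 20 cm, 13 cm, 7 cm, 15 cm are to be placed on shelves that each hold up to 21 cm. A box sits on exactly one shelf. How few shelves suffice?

Total = 20 + 19 + 19 + 17 + 15 + 13 + 10 + 7 = 120 cm.
Lower bound: ⌈120/21⌉ = 6 shelves.
A packing using 7 shelves:
  shelf 1: 20 = 20
  shelf 2: 19 = 19
  shelf 3: 19 = 19
  shelf 4: 17 = 17
  shelf 5: 15 = 15
  shelf 6: 13 + 7 = 20
  shelf 7: 10 = 10
No arrangement into 6 shelves stays within capacity, so 7 is optimal.

7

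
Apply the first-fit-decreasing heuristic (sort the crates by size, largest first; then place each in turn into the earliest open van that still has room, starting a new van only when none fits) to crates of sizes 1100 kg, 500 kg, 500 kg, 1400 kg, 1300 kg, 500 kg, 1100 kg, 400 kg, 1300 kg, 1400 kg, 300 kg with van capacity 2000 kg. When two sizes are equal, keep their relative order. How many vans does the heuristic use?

Sorted descending: 1400, 1400, 1300, 1300, 1100, 1100, 500, 500, 500, 400, 300.
  1400 → van 1 (new)  [load 1400/2000]
  1400 → van 2 (new)  [load 1400/2000]
  1300 → van 3 (new)  [load 1300/2000]
  1300 → van 4 (new)  [load 1300/2000]
  1100 → van 5 (new)  [load 1100/2000]
  1100 → van 6 (new)  [load 1100/2000]
  500 → van 1  [load 1900/2000]
  500 → van 2  [load 1900/2000]
  500 → van 3  [load 1800/2000]
  400 → van 4  [load 1700/2000]
  300 → van 4  [load 2000/2000]
6 vans opened.

6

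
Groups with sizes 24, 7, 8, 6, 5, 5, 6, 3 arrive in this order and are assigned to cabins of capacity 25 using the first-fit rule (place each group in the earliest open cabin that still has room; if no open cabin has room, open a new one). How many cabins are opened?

  24 → cabin 1 (new)  [load 24/25]
  7 → cabin 2 (new)  [load 7/25]
  8 → cabin 2  [load 15/25]
  6 → cabin 2  [load 21/25]
  5 → cabin 3 (new)  [load 5/25]
  5 → cabin 3  [load 10/25]
  6 → cabin 3  [load 16/25]
  3 → cabin 2  [load 24/25]
3 cabins opened.

3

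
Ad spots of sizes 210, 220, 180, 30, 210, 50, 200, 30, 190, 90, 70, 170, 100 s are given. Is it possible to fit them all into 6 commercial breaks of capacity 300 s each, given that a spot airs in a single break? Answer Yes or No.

No

Total = 1750 s; ⌈1750/300⌉ = 6.
7 ad spots each exceed half the capacity and cannot share a break, forcing at least 7 commercial breaks.
At least 7 commercial breaks are required, but only 6 are allowed.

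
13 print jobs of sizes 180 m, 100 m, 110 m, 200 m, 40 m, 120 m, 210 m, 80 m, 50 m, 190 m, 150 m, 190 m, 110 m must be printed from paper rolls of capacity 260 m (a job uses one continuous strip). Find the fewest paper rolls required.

8

Total = 210 + 200 + 190 + 190 + 180 + 150 + 120 + 110 + 110 + 100 + 80 + 50 + 40 = 1730 m.
Lower bound: ⌈1730/260⌉ = 7 paper rolls.
A packing using 8 paper rolls:
  roll 1: 210 + 50 = 260
  roll 2: 200 + 40 = 240
  roll 3: 190 = 190
  roll 4: 190 = 190
  roll 5: 180 + 80 = 260
  roll 6: 150 + 110 = 260
  roll 7: 120 + 110 = 230
  roll 8: 100 = 100
No arrangement into 7 paper rolls stays within capacity, so 8 is optimal.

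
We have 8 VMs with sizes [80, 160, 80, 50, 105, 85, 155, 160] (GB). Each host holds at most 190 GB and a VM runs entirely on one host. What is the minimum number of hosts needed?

Total = 160 + 160 + 155 + 105 + 85 + 80 + 80 + 50 = 875 GB.
Lower bound: ⌈875/190⌉ = 5 hosts.
A packing using 6 hosts:
  host 1: 160 = 160
  host 2: 160 = 160
  host 3: 155 = 155
  host 4: 105 + 85 = 190
  host 5: 80 + 80 = 160
  host 6: 50 = 50
No arrangement into 5 hosts stays within capacity, so 6 is optimal.

6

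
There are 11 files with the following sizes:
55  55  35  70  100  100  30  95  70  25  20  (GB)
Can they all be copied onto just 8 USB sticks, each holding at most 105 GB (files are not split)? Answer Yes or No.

Yes

A valid assignment using 7 USB sticks:
  USB stick 1: 100 = 100
  USB stick 2: 100 = 100
  USB stick 3: 95 = 95
  USB stick 4: 70 + 35 = 105
  USB stick 5: 70 + 30 = 100
  USB stick 6: 55 + 25 + 20 = 100
  USB stick 7: 55 = 55
That uses only 7 ≤ 8, so 8 USB sticks are enough.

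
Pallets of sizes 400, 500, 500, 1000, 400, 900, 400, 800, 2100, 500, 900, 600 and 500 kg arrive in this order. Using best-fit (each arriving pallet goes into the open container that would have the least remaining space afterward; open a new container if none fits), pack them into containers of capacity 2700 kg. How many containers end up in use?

  400 → container 1 (new)  [load 400/2700]
  500 → container 1  [load 900/2700]
  500 → container 1  [load 1400/2700]
  1000 → container 1  [load 2400/2700]
  400 → container 2 (new)  [load 400/2700]
  900 → container 2  [load 1300/2700]
  400 → container 2  [load 1700/2700]
  800 → container 2  [load 2500/2700]
  2100 → container 3 (new)  [load 2100/2700]
  500 → container 3  [load 2600/2700]
  900 → container 4 (new)  [load 900/2700]
  600 → container 4  [load 1500/2700]
  500 → container 4  [load 2000/2700]
4 containers opened.

4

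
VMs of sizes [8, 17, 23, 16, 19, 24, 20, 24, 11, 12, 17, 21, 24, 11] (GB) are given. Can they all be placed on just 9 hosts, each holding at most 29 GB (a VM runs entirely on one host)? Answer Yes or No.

Total = 247 GB; ⌈247/29⌉ = 9.
10 VMs each exceed half the capacity and cannot share a host, forcing at least 10 hosts.
At least 10 hosts are required, but only 9 are allowed.

No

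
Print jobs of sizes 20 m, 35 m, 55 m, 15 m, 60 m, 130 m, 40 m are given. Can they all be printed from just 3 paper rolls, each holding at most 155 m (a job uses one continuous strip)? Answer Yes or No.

Yes

A valid assignment using 3 paper rolls:
  roll 1: 130 + 20 = 150
  roll 2: 60 + 55 + 40 = 155
  roll 3: 35 + 15 = 50
Every load is within 155 m, so 3 paper rolls suffice.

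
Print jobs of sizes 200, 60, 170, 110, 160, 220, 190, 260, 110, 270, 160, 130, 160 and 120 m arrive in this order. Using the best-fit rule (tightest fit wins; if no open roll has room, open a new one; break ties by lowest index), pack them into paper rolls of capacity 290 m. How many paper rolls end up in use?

  200 → roll 1 (new)  [load 200/290]
  60 → roll 1  [load 260/290]
  170 → roll 2 (new)  [load 170/290]
  110 → roll 2  [load 280/290]
  160 → roll 3 (new)  [load 160/290]
  220 → roll 4 (new)  [load 220/290]
  190 → roll 5 (new)  [load 190/290]
  260 → roll 6 (new)  [load 260/290]
  110 → roll 3  [load 270/290]
  270 → roll 7 (new)  [load 270/290]
  160 → roll 8 (new)  [load 160/290]
  130 → roll 8  [load 290/290]
  160 → roll 9 (new)  [load 160/290]
  120 → roll 9  [load 280/290]
9 paper rolls opened.

9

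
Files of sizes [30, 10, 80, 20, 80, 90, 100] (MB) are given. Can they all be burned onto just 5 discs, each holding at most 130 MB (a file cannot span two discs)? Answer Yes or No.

A valid assignment using 4 discs:
  disc 1: 100 + 30 = 130
  disc 2: 90 + 20 + 10 = 120
  disc 3: 80 = 80
  disc 4: 80 = 80
That uses only 4 ≤ 5, so 5 discs are enough.

Yes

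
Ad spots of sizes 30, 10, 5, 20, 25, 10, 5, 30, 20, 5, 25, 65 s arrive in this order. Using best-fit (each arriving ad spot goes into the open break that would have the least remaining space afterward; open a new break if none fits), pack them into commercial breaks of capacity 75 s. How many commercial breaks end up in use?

  30 → break 1 (new)  [load 30/75]
  10 → break 1  [load 40/75]
  5 → break 1  [load 45/75]
  20 → break 1  [load 65/75]
  25 → break 2 (new)  [load 25/75]
  10 → break 1  [load 75/75]
  5 → break 2  [load 30/75]
  30 → break 2  [load 60/75]
  20 → break 3 (new)  [load 20/75]
  5 → break 2  [load 65/75]
  25 → break 3  [load 45/75]
  65 → break 4 (new)  [load 65/75]
4 commercial breaks opened.

4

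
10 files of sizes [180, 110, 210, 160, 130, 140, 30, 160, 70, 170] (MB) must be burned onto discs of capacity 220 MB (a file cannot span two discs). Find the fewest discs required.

Total = 210 + 180 + 170 + 160 + 160 + 140 + 130 + 110 + 70 + 30 = 1360 MB.
Lower bound: ⌈1360/220⌉ = 7 discs.
A packing using 8 discs:
  disc 1: 210 = 210
  disc 2: 180 + 30 = 210
  disc 3: 170 = 170
  disc 4: 160 = 160
  disc 5: 160 = 160
  disc 6: 140 + 70 = 210
  disc 7: 130 = 130
  disc 8: 110 = 110
No arrangement into 7 discs stays within capacity, so 8 is optimal.

8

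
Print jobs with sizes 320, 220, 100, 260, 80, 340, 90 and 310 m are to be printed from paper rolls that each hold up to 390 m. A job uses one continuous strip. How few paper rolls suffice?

Total = 340 + 320 + 310 + 260 + 220 + 100 + 90 + 80 = 1720 m.
Lower bound: ⌈1720/390⌉ = 5 paper rolls.
A packing using 5 paper rolls:
  roll 1: 340 = 340
  roll 2: 320 = 320
  roll 3: 310 + 80 = 390
  roll 4: 260 + 100 = 360
  roll 5: 220 + 90 = 310
This matches the lower bound, so 5 is optimal.

5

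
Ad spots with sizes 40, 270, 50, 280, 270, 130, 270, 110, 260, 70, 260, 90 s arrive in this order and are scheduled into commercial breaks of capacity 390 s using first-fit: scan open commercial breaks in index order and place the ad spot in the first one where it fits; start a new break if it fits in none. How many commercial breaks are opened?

  40 → break 1 (new)  [load 40/390]
  270 → break 1  [load 310/390]
  50 → break 1  [load 360/390]
  280 → break 2 (new)  [load 280/390]
  270 → break 3 (new)  [load 270/390]
  130 → break 4 (new)  [load 130/390]
  270 → break 5 (new)  [load 270/390]
  110 → break 2  [load 390/390]
  260 → break 4  [load 390/390]
  70 → break 3  [load 340/390]
  260 → break 6 (new)  [load 260/390]
  90 → break 5  [load 360/390]
6 commercial breaks opened.

6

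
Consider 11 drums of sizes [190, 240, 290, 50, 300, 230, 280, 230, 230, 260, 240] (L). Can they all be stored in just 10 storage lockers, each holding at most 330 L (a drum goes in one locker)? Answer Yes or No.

Yes

A valid assignment using 10 storage lockers:
  locker 1: 300 = 300
  locker 2: 290 = 290
  locker 3: 280 + 50 = 330
  locker 4: 260 = 260
  locker 5: 240 = 240
  locker 6: 240 = 240
  locker 7: 230 = 230
  locker 8: 230 = 230
  locker 9: 230 = 230
  locker 10: 190 = 190
Every load is within 330 L, so 10 storage lockers suffice.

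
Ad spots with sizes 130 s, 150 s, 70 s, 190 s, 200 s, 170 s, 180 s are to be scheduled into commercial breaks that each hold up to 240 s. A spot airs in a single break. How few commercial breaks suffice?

6

Total = 200 + 190 + 180 + 170 + 150 + 130 + 70 = 1090 s.
Lower bound: ⌈1090/240⌉ = 5 commercial breaks.
Also, 6 ad spots each exceed 120 s, and no two of those can share a break, so at least 6 commercial breaks are needed.
A packing using 6 commercial breaks:
  break 1: 200 = 200
  break 2: 190 = 190
  break 3: 180 = 180
  break 4: 170 + 70 = 240
  break 5: 150 = 150
  break 6: 130 = 130
This matches the lower bound, so 6 is optimal.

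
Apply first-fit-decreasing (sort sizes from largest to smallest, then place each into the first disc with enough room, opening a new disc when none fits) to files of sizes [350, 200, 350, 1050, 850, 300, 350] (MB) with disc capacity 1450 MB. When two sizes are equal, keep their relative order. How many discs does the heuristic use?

3

Sorted descending: 1050, 850, 350, 350, 350, 300, 200.
  1050 → disc 1 (new)  [load 1050/1450]
  850 → disc 2 (new)  [load 850/1450]
  350 → disc 1  [load 1400/1450]
  350 → disc 2  [load 1200/1450]
  350 → disc 3 (new)  [load 350/1450]
  300 → disc 3  [load 650/1450]
  200 → disc 2  [load 1400/1450]
3 discs opened.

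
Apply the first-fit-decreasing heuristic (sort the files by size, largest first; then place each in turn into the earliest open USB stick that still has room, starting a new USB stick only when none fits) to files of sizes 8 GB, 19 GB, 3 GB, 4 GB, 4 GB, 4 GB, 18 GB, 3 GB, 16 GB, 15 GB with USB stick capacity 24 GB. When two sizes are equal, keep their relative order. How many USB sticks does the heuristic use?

Sorted descending: 19, 18, 16, 15, 8, 4, 4, 4, 3, 3.
  19 → USB stick 1 (new)  [load 19/24]
  18 → USB stick 2 (new)  [load 18/24]
  16 → USB stick 3 (new)  [load 16/24]
  15 → USB stick 4 (new)  [load 15/24]
  8 → USB stick 3  [load 24/24]
  4 → USB stick 1  [load 23/24]
  4 → USB stick 2  [load 22/24]
  4 → USB stick 4  [load 19/24]
  3 → USB stick 4  [load 22/24]
  3 → USB stick 5 (new)  [load 3/24]
5 USB sticks opened.

5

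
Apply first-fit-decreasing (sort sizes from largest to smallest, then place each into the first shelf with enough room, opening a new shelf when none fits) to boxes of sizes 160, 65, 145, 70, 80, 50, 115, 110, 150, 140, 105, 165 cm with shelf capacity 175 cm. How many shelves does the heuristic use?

9

Sorted descending: 165, 160, 150, 145, 140, 115, 110, 105, 80, 70, 65, 50.
  165 → shelf 1 (new)  [load 165/175]
  160 → shelf 2 (new)  [load 160/175]
  150 → shelf 3 (new)  [load 150/175]
  145 → shelf 4 (new)  [load 145/175]
  140 → shelf 5 (new)  [load 140/175]
  115 → shelf 6 (new)  [load 115/175]
  110 → shelf 7 (new)  [load 110/175]
  105 → shelf 8 (new)  [load 105/175]
  80 → shelf 9 (new)  [load 80/175]
  70 → shelf 8  [load 175/175]
  65 → shelf 7  [load 175/175]
  50 → shelf 6  [load 165/175]
9 shelves opened.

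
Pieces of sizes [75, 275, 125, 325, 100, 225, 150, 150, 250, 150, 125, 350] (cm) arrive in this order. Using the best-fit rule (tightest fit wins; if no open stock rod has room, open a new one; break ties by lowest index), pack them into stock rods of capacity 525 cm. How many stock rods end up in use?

5

  75 → stock rod 1 (new)  [load 75/525]
  275 → stock rod 1  [load 350/525]
  125 → stock rod 1  [load 475/525]
  325 → stock rod 2 (new)  [load 325/525]
  100 → stock rod 2  [load 425/525]
  225 → stock rod 3 (new)  [load 225/525]
  150 → stock rod 3  [load 375/525]
  150 → stock rod 3  [load 525/525]
  250 → stock rod 4 (new)  [load 250/525]
  150 → stock rod 4  [load 400/525]
  125 → stock rod 4  [load 525/525]
  350 → stock rod 5 (new)  [load 350/525]
5 stock rods opened.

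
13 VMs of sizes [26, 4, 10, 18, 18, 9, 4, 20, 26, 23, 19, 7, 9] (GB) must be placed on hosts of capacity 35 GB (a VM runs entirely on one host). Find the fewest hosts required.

Total = 26 + 26 + 23 + 20 + 19 + 18 + 18 + 10 + 9 + 9 + 7 + 4 + 4 = 193 GB.
Lower bound: ⌈193/35⌉ = 6 hosts.
Also, 7 VMs each exceed 35/2 GB, and no two of those can share a host, so at least 7 hosts are needed.
A packing using 7 hosts:
  host 1: 26 + 9 = 35
  host 2: 26 + 9 = 35
  host 3: 23 + 10 = 33
  host 4: 20 + 7 + 4 + 4 = 35
  host 5: 19 = 19
  host 6: 18 = 18
  host 7: 18 = 18
This matches the lower bound, so 7 is optimal.

7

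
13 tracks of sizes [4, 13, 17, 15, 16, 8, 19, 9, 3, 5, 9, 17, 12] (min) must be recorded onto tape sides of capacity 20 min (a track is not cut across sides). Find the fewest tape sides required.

8

Total = 19 + 17 + 17 + 16 + 15 + 13 + 12 + 9 + 9 + 8 + 5 + 4 + 3 = 147 min.
Lower bound: ⌈147/20⌉ = 8 tape sides.
A packing using 8 tape sides:
  side 1: 19 = 19
  side 2: 17 + 3 = 20
  side 3: 17 = 17
  side 4: 16 + 4 = 20
  side 5: 15 + 5 = 20
  side 6: 13 = 13
  side 7: 12 + 8 = 20
  side 8: 9 + 9 = 18
This matches the lower bound, so 8 is optimal.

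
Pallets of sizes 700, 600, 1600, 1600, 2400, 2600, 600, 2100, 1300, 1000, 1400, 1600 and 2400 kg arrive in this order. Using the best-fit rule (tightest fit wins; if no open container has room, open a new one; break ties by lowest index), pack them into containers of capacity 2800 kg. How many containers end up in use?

  700 → container 1 (new)  [load 700/2800]
  600 → container 1  [load 1300/2800]
  1600 → container 2 (new)  [load 1600/2800]
  1600 → container 3 (new)  [load 1600/2800]
  2400 → container 4 (new)  [load 2400/2800]
  2600 → container 5 (new)  [load 2600/2800]
  600 → container 2  [load 2200/2800]
  2100 → container 6 (new)  [load 2100/2800]
  1300 → container 1  [load 2600/2800]
  1000 → container 3  [load 2600/2800]
  1400 → container 7 (new)  [load 1400/2800]
  1600 → container 8 (new)  [load 1600/2800]
  2400 → container 9 (new)  [load 2400/2800]
9 containers opened.

9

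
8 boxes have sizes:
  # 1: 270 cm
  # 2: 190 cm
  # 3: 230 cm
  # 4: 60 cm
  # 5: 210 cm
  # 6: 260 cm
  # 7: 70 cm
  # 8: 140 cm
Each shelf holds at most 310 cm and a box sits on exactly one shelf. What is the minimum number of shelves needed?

Total = 270 + 260 + 230 + 210 + 190 + 140 + 70 + 60 = 1430 cm.
Lower bound: ⌈1430/310⌉ = 5 shelves.
A packing using 6 shelves:
  shelf 1: 270 = 270
  shelf 2: 260 = 260
  shelf 3: 230 + 70 = 300
  shelf 4: 210 + 60 = 270
  shelf 5: 190 = 190
  shelf 6: 140 = 140
No arrangement into 5 shelves stays within capacity, so 6 is optimal.

6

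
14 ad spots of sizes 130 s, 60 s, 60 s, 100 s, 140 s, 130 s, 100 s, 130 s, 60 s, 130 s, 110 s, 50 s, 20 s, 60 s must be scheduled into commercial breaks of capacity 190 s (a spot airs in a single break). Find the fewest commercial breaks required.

8

Total = 140 + 130 + 130 + 130 + 130 + 110 + 100 + 100 + 60 + 60 + 60 + 60 + 50 + 20 = 1280 s.
Lower bound: ⌈1280/190⌉ = 7 commercial breaks.
Also, 8 ad spots each exceed 95 s, and no two of those can share a break, so at least 8 commercial breaks are needed.
A packing using 8 commercial breaks:
  break 1: 140 + 50 = 190
  break 2: 130 + 60 = 190
  break 3: 130 + 60 = 190
  break 4: 130 + 60 = 190
  break 5: 130 + 60 = 190
  break 6: 110 + 20 = 130
  break 7: 100 = 100
  break 8: 100 = 100
This matches the lower bound, so 8 is optimal.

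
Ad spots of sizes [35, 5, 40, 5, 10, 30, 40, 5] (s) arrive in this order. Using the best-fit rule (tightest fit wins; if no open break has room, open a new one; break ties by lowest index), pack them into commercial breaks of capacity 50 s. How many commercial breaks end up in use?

4

  35 → break 1 (new)  [load 35/50]
  5 → break 1  [load 40/50]
  40 → break 2 (new)  [load 40/50]
  5 → break 1  [load 45/50]
  10 → break 2  [load 50/50]
  30 → break 3 (new)  [load 30/50]
  40 → break 4 (new)  [load 40/50]
  5 → break 1  [load 50/50]
4 commercial breaks opened.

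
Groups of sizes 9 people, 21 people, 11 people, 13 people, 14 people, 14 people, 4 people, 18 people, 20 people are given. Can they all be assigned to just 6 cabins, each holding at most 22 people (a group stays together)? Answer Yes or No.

Total = 124 people; ⌈124/22⌉ = 6.
The bound of 6 does not rule out 6, but exhaustive search shows no assignment into 6 cabins of capacity 22 people exists — the minimum is 7.

No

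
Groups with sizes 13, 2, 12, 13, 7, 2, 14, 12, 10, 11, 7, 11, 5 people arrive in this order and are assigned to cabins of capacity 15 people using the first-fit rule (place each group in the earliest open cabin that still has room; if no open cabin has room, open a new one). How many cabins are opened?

  13 → cabin 1 (new)  [load 13/15]
  2 → cabin 1  [load 15/15]
  12 → cabin 2 (new)  [load 12/15]
  13 → cabin 3 (new)  [load 13/15]
  7 → cabin 4 (new)  [load 7/15]
  2 → cabin 2  [load 14/15]
  14 → cabin 5 (new)  [load 14/15]
  12 → cabin 6 (new)  [load 12/15]
  10 → cabin 7 (new)  [load 10/15]
  11 → cabin 8 (new)  [load 11/15]
  7 → cabin 4  [load 14/15]
  11 → cabin 9 (new)  [load 11/15]
  5 → cabin 7  [load 15/15]
9 cabins opened.

9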